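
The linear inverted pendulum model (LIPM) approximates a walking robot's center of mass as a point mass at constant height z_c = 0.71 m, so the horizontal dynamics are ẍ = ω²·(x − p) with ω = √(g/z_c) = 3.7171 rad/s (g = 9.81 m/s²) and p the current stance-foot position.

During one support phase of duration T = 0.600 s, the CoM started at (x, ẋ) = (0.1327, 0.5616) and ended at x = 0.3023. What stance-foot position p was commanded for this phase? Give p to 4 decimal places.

p = 0.2744

ωT = 3.7171·0.600 = 2.230260; cosh(ωT) = 4.704892, sinh(ωT) = 4.597392
x(T) = p + (x₀−p)·cosh(ωT) + (ẋ₀/ω)·sinh(ωT) ⇒ p·(1 − cosh) = x(T) − x₀·cosh − (ẋ₀/ω)·sinh
numerator   = 0.3023 − (0.1327)·4.704892 − (0.5616/3.7171)·4.597392 = -1.016639
denominator = 1 − 4.704892 = -3.704892
p = -1.016639 / -3.704892 = 0.2744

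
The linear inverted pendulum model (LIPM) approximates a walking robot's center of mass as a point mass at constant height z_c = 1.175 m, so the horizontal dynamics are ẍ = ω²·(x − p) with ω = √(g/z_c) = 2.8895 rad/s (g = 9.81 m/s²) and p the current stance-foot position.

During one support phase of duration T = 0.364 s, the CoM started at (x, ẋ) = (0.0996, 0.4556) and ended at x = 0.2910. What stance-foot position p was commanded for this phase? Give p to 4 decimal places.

p = 0.1107

ωT = 2.8895·0.364 = 1.051778; cosh(ωT) = 1.606026, sinh(ωT) = 1.256710
x(T) = p + (x₀−p)·cosh(ωT) + (ẋ₀/ω)·sinh(ωT) ⇒ p·(1 − cosh) = x(T) − x₀·cosh − (ẋ₀/ω)·sinh
numerator   = 0.2910 − (0.0996)·1.606026 − (0.4556/2.8895)·1.256710 = -0.067111
denominator = 1 − 1.606026 = -0.606026
p = -0.067111 / -0.606026 = 0.1107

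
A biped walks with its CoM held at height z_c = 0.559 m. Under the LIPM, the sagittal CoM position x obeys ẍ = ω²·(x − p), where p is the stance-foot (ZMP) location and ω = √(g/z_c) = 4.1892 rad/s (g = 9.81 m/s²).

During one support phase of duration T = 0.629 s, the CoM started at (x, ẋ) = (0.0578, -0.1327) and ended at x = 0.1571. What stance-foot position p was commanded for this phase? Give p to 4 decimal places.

ωT = 4.1892·0.629 = 2.635007; cosh(ωT) = 7.007563, sinh(ωT) = 6.935844
x(T) = p + (x₀−p)·cosh(ωT) + (ẋ₀/ω)·sinh(ωT) ⇒ p·(1 − cosh) = x(T) − x₀·cosh − (ẋ₀/ω)·sinh
numerator   = 0.1571 − (0.0578)·7.007563 − (-0.1327/4.1892)·6.935844 = -0.028233
denominator = 1 − 7.007563 = -6.007563
p = -0.028233 / -6.007563 = 0.0047

p = 0.0047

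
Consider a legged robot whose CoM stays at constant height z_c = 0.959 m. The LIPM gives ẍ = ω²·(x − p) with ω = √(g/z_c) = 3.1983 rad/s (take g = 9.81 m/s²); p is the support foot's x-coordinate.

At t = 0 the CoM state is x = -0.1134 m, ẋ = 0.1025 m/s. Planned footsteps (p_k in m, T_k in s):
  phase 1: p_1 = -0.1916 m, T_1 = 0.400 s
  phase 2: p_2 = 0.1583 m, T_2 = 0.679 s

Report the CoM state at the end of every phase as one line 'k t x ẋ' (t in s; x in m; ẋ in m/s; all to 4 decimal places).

phase 1: p=-0.1916, T=0.400, ωT=1.279320, cosh=1.936211, sinh=1.657984; start (x,ẋ)=(-0.113400, 0.102500) → end (x,ẋ)=(0.012947, 0.613135)
phase 2: p=0.1583, T=0.679, ωT=2.171646, cosh=4.443350, sinh=4.329360; start (x,ẋ)=(0.012947, 0.613135) → end (x,ẋ)=(0.342413, 0.711733)

1 0.4000 0.0129 0.6131
2 1.0790 0.3424 0.7117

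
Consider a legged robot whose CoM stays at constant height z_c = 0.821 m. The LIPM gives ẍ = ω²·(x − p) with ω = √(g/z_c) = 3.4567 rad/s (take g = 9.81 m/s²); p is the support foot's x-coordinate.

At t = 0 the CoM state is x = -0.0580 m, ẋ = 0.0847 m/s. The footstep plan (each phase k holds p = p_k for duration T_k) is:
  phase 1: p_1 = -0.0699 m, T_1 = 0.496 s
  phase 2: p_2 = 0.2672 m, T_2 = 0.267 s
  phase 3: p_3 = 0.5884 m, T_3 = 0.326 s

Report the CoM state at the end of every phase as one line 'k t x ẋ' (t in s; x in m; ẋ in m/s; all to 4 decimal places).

phase 1: p=-0.0699, T=0.496, ωT=1.714523, cosh=2.867038, sinh=2.686989; start (x,ẋ)=(-0.058000, 0.084700) → end (x,ẋ)=(0.030057, 0.353367)
phase 2: p=0.2672, T=0.267, ωT=0.922939, cosh=1.457013, sinh=1.059663; start (x,ẋ)=(0.030057, 0.353367) → end (x,ẋ)=(0.030006, -0.353779)
phase 3: p=0.5884, T=0.326, ωT=1.126884, cosh=1.705034, sinh=1.380992; start (x,ẋ)=(0.030006, -0.353779) → end (x,ẋ)=(-0.505019, -3.268797)

1 0.4960 0.0301 0.3534
2 0.7630 0.0300 -0.3538
3 1.0890 -0.5050 -3.2688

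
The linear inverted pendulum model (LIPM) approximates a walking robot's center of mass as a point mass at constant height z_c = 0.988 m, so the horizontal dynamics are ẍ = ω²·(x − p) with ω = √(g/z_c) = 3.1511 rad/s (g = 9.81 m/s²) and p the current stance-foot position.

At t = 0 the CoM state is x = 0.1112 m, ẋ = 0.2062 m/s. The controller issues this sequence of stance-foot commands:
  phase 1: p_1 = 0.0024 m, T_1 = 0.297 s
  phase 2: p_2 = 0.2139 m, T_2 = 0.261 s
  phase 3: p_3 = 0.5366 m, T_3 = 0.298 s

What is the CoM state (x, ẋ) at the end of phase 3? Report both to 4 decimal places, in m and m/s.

phase 1: p=0.0024, T=0.297, ωT=0.935877, cosh=1.470845, sinh=1.078603; start (x,ẋ)=(0.111200, 0.206200) → end (x,ẋ)=(0.233009, 0.673076)
phase 2: p=0.2139, T=0.261, ωT=0.822437, cosh=1.357700, sinh=0.918340; start (x,ẋ)=(0.233009, 0.673076) → end (x,ẋ)=(0.436002, 0.969132)
phase 3: p=0.5366, T=0.298, ωT=0.939028, cosh=1.474251, sinh=1.083243; start (x,ẋ)=(0.436002, 0.969132) → end (x,ẋ)=(0.721449, 1.085362)

x = 0.7214, ẋ = 1.0854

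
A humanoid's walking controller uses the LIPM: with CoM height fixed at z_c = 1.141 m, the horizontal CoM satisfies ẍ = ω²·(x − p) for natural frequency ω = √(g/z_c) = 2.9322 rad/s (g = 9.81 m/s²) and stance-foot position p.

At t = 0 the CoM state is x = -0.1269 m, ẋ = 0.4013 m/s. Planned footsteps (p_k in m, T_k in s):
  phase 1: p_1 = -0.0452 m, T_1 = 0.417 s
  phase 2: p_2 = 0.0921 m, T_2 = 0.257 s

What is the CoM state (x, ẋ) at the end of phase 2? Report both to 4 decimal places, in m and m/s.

phase 1: p=-0.0452, T=0.417, ωT=1.222727, cosh=1.845432, sinh=1.551006; start (x,ẋ)=(-0.126900, 0.401300) → end (x,ẋ)=(0.016298, 0.369012)
phase 2: p=0.0921, T=0.257, ωT=0.753575, cosh=1.297632, sinh=0.826951; start (x,ẋ)=(0.016298, 0.369012) → end (x,ẋ)=(0.097808, 0.295039)

x = 0.0978, ẋ = 0.2950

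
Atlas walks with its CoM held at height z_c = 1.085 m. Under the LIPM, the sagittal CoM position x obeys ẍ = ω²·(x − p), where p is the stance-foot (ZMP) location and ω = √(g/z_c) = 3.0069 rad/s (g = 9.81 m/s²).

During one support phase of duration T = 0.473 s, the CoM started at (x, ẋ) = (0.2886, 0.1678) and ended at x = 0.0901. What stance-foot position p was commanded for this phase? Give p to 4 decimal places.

p = 0.5461

ωT = 3.0069·0.473 = 1.422264; cosh(ωT) = 2.193832, sinh(ωT) = 1.952664
x(T) = p + (x₀−p)·cosh(ωT) + (ẋ₀/ω)·sinh(ωT) ⇒ p·(1 − cosh) = x(T) − x₀·cosh − (ẋ₀/ω)·sinh
numerator   = 0.0901 − (0.2886)·2.193832 − (0.1678/3.0069)·1.952664 = -0.652008
denominator = 1 − 2.193832 = -1.193832
p = -0.652008 / -1.193832 = 0.5461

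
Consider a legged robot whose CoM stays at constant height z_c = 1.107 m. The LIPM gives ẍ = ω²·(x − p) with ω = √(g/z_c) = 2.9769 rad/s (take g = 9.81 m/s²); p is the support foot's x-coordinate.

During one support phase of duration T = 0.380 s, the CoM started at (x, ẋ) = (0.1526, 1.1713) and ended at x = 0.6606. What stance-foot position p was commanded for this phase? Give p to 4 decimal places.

ωT = 2.9769·0.380 = 1.131222; cosh(ωT) = 1.711040, sinh(ωT) = 1.388401
x(T) = p + (x₀−p)·cosh(ωT) + (ẋ₀/ω)·sinh(ωT) ⇒ p·(1 − cosh) = x(T) − x₀·cosh − (ẋ₀/ω)·sinh
numerator   = 0.6606 − (0.1526)·1.711040 − (1.1713/2.9769)·1.388401 = -0.146789
denominator = 1 − 1.711040 = -0.711040
p = -0.146789 / -0.711040 = 0.2064

p = 0.2064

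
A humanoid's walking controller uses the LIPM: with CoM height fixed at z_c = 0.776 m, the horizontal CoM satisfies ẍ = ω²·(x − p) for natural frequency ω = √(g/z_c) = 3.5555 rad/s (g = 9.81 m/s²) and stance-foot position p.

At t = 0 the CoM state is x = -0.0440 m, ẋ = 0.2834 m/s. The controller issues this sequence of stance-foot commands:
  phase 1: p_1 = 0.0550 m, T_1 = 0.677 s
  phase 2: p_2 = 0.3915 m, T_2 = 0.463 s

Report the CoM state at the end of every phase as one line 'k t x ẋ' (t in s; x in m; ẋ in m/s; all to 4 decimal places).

1 0.6770 -0.0601 -0.3521
2 1.1400 -1.0707 -4.9572

phase 1: p=0.0550, T=0.677, ωT=2.407074, cosh=5.595752, sinh=5.505673; start (x,ẋ)=(-0.044000, 0.283400) → end (x,ẋ)=(-0.060136, -0.352131)
phase 2: p=0.3915, T=0.463, ωT=1.646197, cosh=2.689997, sinh=2.497215; start (x,ẋ)=(-0.060136, -0.352131) → end (x,ẋ)=(-1.070720, -4.957239)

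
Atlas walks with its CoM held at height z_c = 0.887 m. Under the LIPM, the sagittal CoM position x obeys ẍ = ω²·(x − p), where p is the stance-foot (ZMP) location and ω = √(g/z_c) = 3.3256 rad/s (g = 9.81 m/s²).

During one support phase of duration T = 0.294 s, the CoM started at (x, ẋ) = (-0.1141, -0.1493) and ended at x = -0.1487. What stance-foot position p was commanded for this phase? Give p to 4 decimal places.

p = -0.1462

ωT = 3.3256·0.294 = 0.977726; cosh(ωT) = 1.517285, sinh(ωT) = 1.141120
x(T) = p + (x₀−p)·cosh(ωT) + (ẋ₀/ω)·sinh(ωT) ⇒ p·(1 − cosh) = x(T) − x₀·cosh − (ẋ₀/ω)·sinh
numerator   = -0.1487 − (-0.1141)·1.517285 − (-0.1493/3.3256)·1.141120 = 0.075652
denominator = 1 − 1.517285 = -0.517285
p = 0.075652 / -0.517285 = -0.1462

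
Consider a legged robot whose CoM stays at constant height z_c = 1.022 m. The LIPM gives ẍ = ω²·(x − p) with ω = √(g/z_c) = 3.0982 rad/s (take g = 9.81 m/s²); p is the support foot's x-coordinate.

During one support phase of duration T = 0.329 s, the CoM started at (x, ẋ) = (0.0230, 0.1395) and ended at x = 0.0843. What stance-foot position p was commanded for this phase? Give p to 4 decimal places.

p = 0.0106

ωT = 3.0982·0.329 = 1.019308; cosh(ωT) = 1.566060, sinh(ωT) = 1.205216
x(T) = p + (x₀−p)·cosh(ωT) + (ẋ₀/ω)·sinh(ωT) ⇒ p·(1 − cosh) = x(T) − x₀·cosh − (ẋ₀/ω)·sinh
numerator   = 0.0843 − (0.0230)·1.566060 − (0.1395/3.0982)·1.205216 = -0.005986
denominator = 1 − 1.566060 = -0.566060
p = -0.005986 / -0.566060 = 0.0106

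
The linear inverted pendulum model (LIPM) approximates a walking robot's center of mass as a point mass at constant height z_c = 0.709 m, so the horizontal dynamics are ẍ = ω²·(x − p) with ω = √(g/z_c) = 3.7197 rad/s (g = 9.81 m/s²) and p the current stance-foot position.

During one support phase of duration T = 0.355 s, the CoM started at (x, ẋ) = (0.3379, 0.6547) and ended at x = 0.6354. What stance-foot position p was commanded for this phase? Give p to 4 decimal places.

ωT = 3.7197·0.355 = 1.320493; cosh(ωT) = 2.006136, sinh(ωT) = 1.739133
x(T) = p + (x₀−p)·cosh(ωT) + (ẋ₀/ω)·sinh(ωT) ⇒ p·(1 − cosh) = x(T) − x₀·cosh − (ẋ₀/ω)·sinh
numerator   = 0.6354 − (0.3379)·2.006136 − (0.6547/3.7197)·1.739133 = -0.348576
denominator = 1 − 2.006136 = -1.006136
p = -0.348576 / -1.006136 = 0.3465

p = 0.3465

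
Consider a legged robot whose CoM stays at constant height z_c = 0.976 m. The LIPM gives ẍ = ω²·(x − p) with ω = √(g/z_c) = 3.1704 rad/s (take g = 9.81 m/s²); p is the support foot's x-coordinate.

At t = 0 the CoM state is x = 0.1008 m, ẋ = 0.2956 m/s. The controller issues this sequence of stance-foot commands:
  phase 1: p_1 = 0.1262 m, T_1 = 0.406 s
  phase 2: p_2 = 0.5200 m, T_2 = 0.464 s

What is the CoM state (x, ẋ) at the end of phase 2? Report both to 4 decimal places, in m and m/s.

x = 0.1487, ẋ = -0.8665

phase 1: p=0.1262, T=0.406, ωT=1.287182, cosh=1.949306, sinh=1.673259; start (x,ẋ)=(0.100800, 0.295600) → end (x,ẋ)=(0.232698, 0.441470)
phase 2: p=0.5200, T=0.464, ωT=1.471066, cosh=2.291776, sinh=2.062096; start (x,ẋ)=(0.232698, 0.441470) → end (x,ẋ)=(0.148710, -0.866534)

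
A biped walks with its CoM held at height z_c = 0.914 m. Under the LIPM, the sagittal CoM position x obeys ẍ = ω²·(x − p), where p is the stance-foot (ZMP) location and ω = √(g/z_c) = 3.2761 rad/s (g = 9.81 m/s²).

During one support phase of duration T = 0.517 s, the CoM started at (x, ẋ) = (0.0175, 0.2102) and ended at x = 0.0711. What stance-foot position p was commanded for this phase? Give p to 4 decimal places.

p = 0.0810

ωT = 3.2761·0.517 = 1.693744; cosh(ωT) = 2.811819, sinh(ωT) = 2.627989
x(T) = p + (x₀−p)·cosh(ωT) + (ẋ₀/ω)·sinh(ωT) ⇒ p·(1 − cosh) = x(T) − x₀·cosh − (ẋ₀/ω)·sinh
numerator   = 0.0711 − (0.0175)·2.811819 − (0.2102/3.2761)·2.627989 = -0.146723
denominator = 1 − 2.811819 = -1.811819
p = -0.146723 / -1.811819 = 0.0810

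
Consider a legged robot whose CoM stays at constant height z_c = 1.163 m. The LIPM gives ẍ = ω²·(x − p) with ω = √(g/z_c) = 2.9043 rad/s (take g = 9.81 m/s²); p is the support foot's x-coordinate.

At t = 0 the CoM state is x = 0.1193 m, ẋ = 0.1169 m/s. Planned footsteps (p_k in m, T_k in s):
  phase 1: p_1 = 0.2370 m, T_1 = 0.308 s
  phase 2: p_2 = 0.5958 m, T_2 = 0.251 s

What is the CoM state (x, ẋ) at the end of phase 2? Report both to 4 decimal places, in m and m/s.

x = -0.0746, ẋ = -1.3538

phase 1: p=0.2370, T=0.308, ωT=0.894524, cosh=1.427487, sinh=1.018685; start (x,ẋ)=(0.119300, 0.116900) → end (x,ẋ)=(0.109988, -0.181350)
phase 2: p=0.5958, T=0.251, ωT=0.728979, cosh=1.277682, sinh=0.795281; start (x,ẋ)=(0.109988, -0.181350) → end (x,ẋ)=(-0.074573, -1.353806)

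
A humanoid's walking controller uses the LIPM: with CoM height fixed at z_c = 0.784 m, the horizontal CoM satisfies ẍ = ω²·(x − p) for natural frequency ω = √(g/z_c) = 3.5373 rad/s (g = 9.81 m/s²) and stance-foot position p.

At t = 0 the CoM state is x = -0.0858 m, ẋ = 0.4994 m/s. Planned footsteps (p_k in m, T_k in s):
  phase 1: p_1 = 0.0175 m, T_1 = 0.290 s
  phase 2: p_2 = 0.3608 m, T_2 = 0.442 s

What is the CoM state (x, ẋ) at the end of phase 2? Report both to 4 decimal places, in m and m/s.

phase 1: p=0.0175, T=0.290, ωT=1.025817, cosh=1.573938, sinh=1.215435; start (x,ẋ)=(-0.085800, 0.499400) → end (x,ẋ)=(0.026509, 0.341901)
phase 2: p=0.3608, T=0.442, ωT=1.563487, cosh=2.492423, sinh=2.283019; start (x,ẋ)=(0.026509, 0.341901) → end (x,ẋ)=(-0.251728, -1.847482)

x = -0.2517, ẋ = -1.8475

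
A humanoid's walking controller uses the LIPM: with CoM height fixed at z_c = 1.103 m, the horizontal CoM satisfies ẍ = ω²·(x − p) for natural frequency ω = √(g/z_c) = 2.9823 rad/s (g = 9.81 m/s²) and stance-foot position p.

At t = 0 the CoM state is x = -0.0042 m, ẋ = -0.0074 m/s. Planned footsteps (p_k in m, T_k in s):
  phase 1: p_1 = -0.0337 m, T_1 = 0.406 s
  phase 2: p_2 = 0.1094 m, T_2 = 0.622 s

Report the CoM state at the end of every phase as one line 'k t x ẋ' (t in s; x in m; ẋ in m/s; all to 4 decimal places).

1 0.4060 0.0164 0.1210
2 1.0280 -0.0686 -0.4684

phase 1: p=-0.0337, T=0.406, ωT=1.210814, cosh=1.827085, sinh=1.529130; start (x,ẋ)=(-0.004200, -0.007400) → end (x,ẋ)=(0.016405, 0.121009)
phase 2: p=0.1094, T=0.622, ωT=1.854991, cosh=3.274046, sinh=3.117592; start (x,ẋ)=(0.016405, 0.121009) → end (x,ẋ)=(-0.068572, -0.468442)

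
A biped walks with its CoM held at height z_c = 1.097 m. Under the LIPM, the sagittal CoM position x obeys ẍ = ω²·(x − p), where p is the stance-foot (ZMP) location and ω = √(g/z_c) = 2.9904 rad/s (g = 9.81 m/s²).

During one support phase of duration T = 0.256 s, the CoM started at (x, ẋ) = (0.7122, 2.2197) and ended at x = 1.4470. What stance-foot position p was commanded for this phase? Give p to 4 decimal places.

p = 0.3566

ωT = 2.9904·0.256 = 0.765542; cosh(ωT) = 1.307621, sinh(ωT) = 0.842539
x(T) = p + (x₀−p)·cosh(ωT) + (ẋ₀/ω)·sinh(ωT) ⇒ p·(1 − cosh) = x(T) − x₀·cosh − (ẋ₀/ω)·sinh
numerator   = 1.4470 − (0.7122)·1.307621 − (2.2197/2.9904)·0.842539 = -0.109684
denominator = 1 − 1.307621 = -0.307621
p = -0.109684 / -0.307621 = 0.3566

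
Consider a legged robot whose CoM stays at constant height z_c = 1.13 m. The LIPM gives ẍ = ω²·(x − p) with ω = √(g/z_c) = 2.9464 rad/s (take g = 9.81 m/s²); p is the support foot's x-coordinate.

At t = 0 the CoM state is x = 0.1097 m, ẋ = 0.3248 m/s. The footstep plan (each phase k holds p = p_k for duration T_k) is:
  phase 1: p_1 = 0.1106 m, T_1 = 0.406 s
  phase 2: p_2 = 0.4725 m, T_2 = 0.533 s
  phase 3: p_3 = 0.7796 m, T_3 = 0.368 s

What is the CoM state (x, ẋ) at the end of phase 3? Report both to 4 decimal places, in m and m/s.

x = 0.2579, ẋ = -1.1493

phase 1: p=0.1106, T=0.406, ωT=1.196238, cosh=1.804990, sinh=1.502661; start (x,ẋ)=(0.109700, 0.324800) → end (x,ẋ)=(0.274623, 0.582276)
phase 2: p=0.4725, T=0.533, ωT=1.570431, cosh=2.508338, sinh=2.300383; start (x,ẋ)=(0.274623, 0.582276) → end (x,ẋ)=(0.430766, 0.119367)
phase 3: p=0.7796, T=0.368, ωT=1.084275, cosh=1.647721, sinh=1.309574; start (x,ẋ)=(0.430766, 0.119367) → end (x,ẋ)=(0.257874, -1.149302)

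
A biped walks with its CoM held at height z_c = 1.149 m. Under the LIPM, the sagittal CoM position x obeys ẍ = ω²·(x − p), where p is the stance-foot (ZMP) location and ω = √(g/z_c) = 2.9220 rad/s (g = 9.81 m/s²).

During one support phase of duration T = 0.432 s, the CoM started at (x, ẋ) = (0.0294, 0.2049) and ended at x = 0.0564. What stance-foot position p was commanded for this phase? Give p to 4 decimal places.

ωT = 2.9220·0.432 = 1.262304; cosh(ωT) = 1.908277, sinh(ωT) = 1.625276
x(T) = p + (x₀−p)·cosh(ωT) + (ẋ₀/ω)·sinh(ωT) ⇒ p·(1 − cosh) = x(T) − x₀·cosh − (ẋ₀/ω)·sinh
numerator   = 0.0564 − (0.0294)·1.908277 − (0.2049/2.9220)·1.625276 = -0.113673
denominator = 1 − 1.908277 = -0.908277
p = -0.113673 / -0.908277 = 0.1252

p = 0.1252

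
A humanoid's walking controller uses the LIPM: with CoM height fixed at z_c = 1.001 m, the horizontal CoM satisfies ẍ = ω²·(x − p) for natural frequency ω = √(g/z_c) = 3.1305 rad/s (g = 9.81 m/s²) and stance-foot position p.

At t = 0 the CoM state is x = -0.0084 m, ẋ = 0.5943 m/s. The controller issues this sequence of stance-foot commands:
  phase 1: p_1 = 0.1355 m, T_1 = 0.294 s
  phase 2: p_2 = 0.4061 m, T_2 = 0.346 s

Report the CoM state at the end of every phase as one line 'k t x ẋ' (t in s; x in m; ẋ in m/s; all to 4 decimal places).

phase 1: p=0.1355, T=0.294, ωT=0.920367, cosh=1.454292, sinh=1.055919; start (x,ẋ)=(-0.008400, 0.594300) → end (x,ẋ)=(0.126685, 0.388616)
phase 2: p=0.4061, T=0.346, ωT=1.083153, cosh=1.646253, sinh=1.307726; start (x,ẋ)=(0.126685, 0.388616) → end (x,ẋ)=(0.108452, -0.504118)

1 0.2940 0.1267 0.3886
2 0.6400 0.1085 -0.5041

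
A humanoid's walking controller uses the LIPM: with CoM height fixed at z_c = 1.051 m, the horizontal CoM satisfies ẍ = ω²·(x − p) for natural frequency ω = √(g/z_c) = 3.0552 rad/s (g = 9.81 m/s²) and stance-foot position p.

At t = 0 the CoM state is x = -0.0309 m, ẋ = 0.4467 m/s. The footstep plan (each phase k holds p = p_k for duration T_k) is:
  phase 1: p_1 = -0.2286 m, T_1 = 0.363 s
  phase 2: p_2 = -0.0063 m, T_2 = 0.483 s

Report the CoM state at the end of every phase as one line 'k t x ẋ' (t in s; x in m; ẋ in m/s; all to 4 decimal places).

phase 1: p=-0.2286, T=0.363, ωT=1.109038, cosh=1.680658, sinh=1.350782; start (x,ẋ)=(-0.030900, 0.446700) → end (x,ẋ)=(0.301163, 1.566640)
phase 2: p=-0.0063, T=0.483, ωT=1.475662, cosh=2.301278, sinh=2.072651; start (x,ẋ)=(0.301163, 1.566640) → end (x,ẋ)=(1.764069, 5.552243)

1 0.3630 0.3012 1.5666
2 0.8460 1.7641 5.5522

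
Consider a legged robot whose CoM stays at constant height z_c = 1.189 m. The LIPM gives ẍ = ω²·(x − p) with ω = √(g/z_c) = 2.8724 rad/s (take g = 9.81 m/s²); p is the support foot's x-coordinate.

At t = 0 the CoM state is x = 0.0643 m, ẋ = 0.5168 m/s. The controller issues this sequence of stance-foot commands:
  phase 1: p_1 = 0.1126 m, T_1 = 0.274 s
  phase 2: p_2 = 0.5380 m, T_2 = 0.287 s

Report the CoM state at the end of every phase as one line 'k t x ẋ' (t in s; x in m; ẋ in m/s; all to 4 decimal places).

phase 1: p=0.1126, T=0.274, ωT=0.787038, cosh=1.326035, sinh=0.870844; start (x,ẋ)=(0.064300, 0.516800) → end (x,ẋ)=(0.205234, 0.564477)
phase 2: p=0.5380, T=0.287, ωT=0.824379, cosh=1.359486, sinh=0.920978; start (x,ẋ)=(0.205234, 0.564477) → end (x,ẋ)=(0.266598, -0.112907)

1 0.2740 0.2052 0.5645
2 0.5610 0.2666 -0.1129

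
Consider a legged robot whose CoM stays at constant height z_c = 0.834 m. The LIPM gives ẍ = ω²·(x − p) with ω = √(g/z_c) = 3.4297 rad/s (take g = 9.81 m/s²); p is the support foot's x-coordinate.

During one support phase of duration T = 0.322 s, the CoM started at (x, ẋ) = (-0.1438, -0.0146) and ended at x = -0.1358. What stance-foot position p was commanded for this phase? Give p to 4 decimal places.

p = -0.1641

ωT = 3.4297·0.322 = 1.104363; cosh(ωT) = 1.674362, sinh(ωT) = 1.342941
x(T) = p + (x₀−p)·cosh(ωT) + (ẋ₀/ω)·sinh(ωT) ⇒ p·(1 − cosh) = x(T) − x₀·cosh − (ẋ₀/ω)·sinh
numerator   = -0.1358 − (-0.1438)·1.674362 − (-0.0146/3.4297)·1.342941 = 0.110690
denominator = 1 − 1.674362 = -0.674362
p = 0.110690 / -0.674362 = -0.1641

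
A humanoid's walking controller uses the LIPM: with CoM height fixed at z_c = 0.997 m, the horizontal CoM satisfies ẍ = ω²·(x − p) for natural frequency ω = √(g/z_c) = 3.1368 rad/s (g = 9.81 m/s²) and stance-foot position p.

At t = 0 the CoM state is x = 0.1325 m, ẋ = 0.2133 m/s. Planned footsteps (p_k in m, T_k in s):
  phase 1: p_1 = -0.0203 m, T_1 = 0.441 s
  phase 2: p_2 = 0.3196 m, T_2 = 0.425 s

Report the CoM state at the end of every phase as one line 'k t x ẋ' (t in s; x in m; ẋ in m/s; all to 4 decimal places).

phase 1: p=-0.0203, T=0.441, ωT=1.383329, cosh=2.119449, sinh=1.868706; start (x,ẋ)=(0.132500, 0.213300) → end (x,ẋ)=(0.430622, 1.347755)
phase 2: p=0.3196, T=0.425, ωT=1.333140, cosh=2.028291, sinh=1.764643; start (x,ẋ)=(0.430622, 1.347755) → end (x,ẋ)=(1.302981, 3.348186)

1 0.4410 0.4306 1.3478
2 0.8660 1.3030 3.3482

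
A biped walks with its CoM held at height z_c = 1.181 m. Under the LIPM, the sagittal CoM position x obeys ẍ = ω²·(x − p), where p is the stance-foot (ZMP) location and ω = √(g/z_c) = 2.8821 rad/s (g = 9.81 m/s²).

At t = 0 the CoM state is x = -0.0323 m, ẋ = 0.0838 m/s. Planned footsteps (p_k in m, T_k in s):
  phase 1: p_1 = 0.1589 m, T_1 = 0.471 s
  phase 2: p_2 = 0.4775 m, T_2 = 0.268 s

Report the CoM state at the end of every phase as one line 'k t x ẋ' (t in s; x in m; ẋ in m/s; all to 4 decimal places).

phase 1: p=0.1589, T=0.471, ωT=1.357469, cosh=2.071828, sinh=1.814517; start (x,ẋ)=(-0.032300, 0.083800) → end (x,ẋ)=(-0.184475, -0.826284)
phase 2: p=0.4775, T=0.268, ωT=0.772403, cosh=1.313432, sinh=0.851530; start (x,ẋ)=(-0.184475, -0.826284) → end (x,ẋ)=(-0.636088, -2.709882)

1 0.4710 -0.1845 -0.8263
2 0.7390 -0.6361 -2.7099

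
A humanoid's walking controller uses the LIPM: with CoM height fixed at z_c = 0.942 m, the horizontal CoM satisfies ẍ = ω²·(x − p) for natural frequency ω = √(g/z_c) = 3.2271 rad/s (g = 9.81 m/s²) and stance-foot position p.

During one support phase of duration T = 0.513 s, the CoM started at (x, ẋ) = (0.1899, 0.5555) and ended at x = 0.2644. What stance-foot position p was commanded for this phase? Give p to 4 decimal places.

p = 0.3998

ωT = 3.2271·0.513 = 1.655502; cosh(ωT) = 2.713353, sinh(ωT) = 2.522357
x(T) = p + (x₀−p)·cosh(ωT) + (ẋ₀/ω)·sinh(ωT) ⇒ p·(1 − cosh) = x(T) − x₀·cosh − (ẋ₀/ω)·sinh
numerator   = 0.2644 − (0.1899)·2.713353 − (0.5555/3.2271)·2.522357 = -0.685054
denominator = 1 − 2.713353 = -1.713353
p = -0.685054 / -1.713353 = 0.3998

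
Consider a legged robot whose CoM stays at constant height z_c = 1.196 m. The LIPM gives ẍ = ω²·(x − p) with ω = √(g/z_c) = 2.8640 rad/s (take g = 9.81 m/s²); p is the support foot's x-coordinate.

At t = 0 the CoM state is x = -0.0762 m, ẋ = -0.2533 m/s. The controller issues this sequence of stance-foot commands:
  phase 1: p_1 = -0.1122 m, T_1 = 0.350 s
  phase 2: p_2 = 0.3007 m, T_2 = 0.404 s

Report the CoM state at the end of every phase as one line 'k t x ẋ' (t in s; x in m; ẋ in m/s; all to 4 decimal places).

1 0.3500 -0.1608 -0.2700
2 0.7540 -0.6409 -2.3661

phase 1: p=-0.1122, T=0.350, ωT=1.002400, cosh=1.545906, sinh=1.178908; start (x,ẋ)=(-0.076200, -0.253300) → end (x,ẋ)=(-0.160813, -0.270028)
phase 2: p=0.3007, T=0.404, ωT=1.157056, cosh=1.747483, sinh=1.433073; start (x,ẋ)=(-0.160813, -0.270028) → end (x,ẋ)=(-0.640902, -2.366067)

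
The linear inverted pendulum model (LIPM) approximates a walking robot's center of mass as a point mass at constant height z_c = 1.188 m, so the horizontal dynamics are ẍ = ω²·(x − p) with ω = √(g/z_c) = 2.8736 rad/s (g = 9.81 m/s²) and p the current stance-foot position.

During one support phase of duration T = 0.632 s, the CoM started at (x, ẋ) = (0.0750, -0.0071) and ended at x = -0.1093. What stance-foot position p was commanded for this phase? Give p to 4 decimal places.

ωT = 2.8736·0.632 = 1.816115; cosh(ωT) = 3.155292, sinh(ωT) = 2.992636
x(T) = p + (x₀−p)·cosh(ωT) + (ẋ₀/ω)·sinh(ωT) ⇒ p·(1 − cosh) = x(T) − x₀·cosh − (ẋ₀/ω)·sinh
numerator   = -0.1093 − (0.0750)·3.155292 − (-0.0071/2.8736)·2.992636 = -0.338553
denominator = 1 − 3.155292 = -2.155292
p = -0.338553 / -2.155292 = 0.1571

p = 0.1571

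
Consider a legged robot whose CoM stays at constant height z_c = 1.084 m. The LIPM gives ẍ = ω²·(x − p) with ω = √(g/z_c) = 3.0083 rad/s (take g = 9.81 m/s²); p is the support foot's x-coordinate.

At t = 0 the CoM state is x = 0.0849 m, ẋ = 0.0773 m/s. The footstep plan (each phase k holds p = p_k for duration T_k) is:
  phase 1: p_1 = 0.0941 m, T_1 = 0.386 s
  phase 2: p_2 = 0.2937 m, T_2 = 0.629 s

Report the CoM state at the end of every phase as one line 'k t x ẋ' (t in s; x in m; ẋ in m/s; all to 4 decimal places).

1 0.3860 0.1150 0.0957
2 1.0150 -0.2095 -1.4183

phase 1: p=0.0941, T=0.386, ωT=1.161204, cosh=1.753442, sinh=1.440333; start (x,ẋ)=(0.084900, 0.077300) → end (x,ẋ)=(0.114979, 0.095678)
phase 2: p=0.2937, T=0.629, ωT=1.892221, cosh=3.392411, sinh=3.241674; start (x,ẋ)=(0.114979, 0.095678) → end (x,ẋ)=(-0.209496, -1.418300)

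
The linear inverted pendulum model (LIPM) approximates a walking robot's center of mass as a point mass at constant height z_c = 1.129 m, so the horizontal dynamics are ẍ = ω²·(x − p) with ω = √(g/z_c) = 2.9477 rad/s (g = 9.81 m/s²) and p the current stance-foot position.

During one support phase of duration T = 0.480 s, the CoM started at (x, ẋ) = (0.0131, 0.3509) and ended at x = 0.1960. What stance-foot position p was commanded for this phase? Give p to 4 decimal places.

ωT = 2.9477·0.480 = 1.414896; cosh(ωT) = 2.179505, sinh(ωT) = 1.936554
x(T) = p + (x₀−p)·cosh(ωT) + (ẋ₀/ω)·sinh(ωT) ⇒ p·(1 − cosh) = x(T) − x₀·cosh − (ẋ₀/ω)·sinh
numerator   = 0.1960 − (0.0131)·2.179505 − (0.3509/2.9477)·1.936554 = -0.063083
denominator = 1 − 2.179505 = -1.179505
p = -0.063083 / -1.179505 = 0.0535

p = 0.0535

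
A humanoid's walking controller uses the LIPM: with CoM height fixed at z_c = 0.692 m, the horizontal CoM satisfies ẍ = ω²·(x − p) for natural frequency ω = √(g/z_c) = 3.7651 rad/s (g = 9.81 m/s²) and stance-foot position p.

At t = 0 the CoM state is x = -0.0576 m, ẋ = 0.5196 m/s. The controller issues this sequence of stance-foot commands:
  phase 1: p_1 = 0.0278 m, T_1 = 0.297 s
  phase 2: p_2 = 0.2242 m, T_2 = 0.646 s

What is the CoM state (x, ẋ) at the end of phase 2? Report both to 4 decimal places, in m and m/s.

x = 0.0105, ẋ = -0.7154

phase 1: p=0.0278, T=0.297, ωT=1.118235, cosh=1.693152, sinh=1.366296; start (x,ẋ)=(-0.057600, 0.519600) → end (x,ẋ)=(0.071760, 0.440444)
phase 2: p=0.2242, T=0.646, ωT=2.432255, cosh=5.736180, sinh=5.648341; start (x,ẋ)=(0.071760, 0.440444) → end (x,ẋ)=(0.010521, -0.715421)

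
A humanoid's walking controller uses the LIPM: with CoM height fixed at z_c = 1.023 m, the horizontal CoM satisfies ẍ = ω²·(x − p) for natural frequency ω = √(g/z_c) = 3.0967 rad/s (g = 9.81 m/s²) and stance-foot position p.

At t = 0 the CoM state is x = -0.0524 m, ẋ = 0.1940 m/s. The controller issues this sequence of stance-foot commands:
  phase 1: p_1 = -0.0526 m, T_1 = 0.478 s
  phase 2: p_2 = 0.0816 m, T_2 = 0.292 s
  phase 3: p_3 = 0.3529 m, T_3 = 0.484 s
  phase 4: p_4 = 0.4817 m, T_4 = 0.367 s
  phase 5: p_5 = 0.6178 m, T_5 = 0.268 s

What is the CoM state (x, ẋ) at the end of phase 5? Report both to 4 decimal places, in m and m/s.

x = 1.2261, ẋ = 2.1554

phase 1: p=-0.0526, T=0.478, ωT=1.480223, cosh=2.310755, sinh=2.083168; start (x,ẋ)=(-0.052400, 0.194000) → end (x,ẋ)=(0.078367, 0.449577)
phase 2: p=0.0816, T=0.292, ωT=0.904236, cosh=1.437448, sinh=1.032597; start (x,ẋ)=(0.078367, 0.449577) → end (x,ẋ)=(0.226865, 0.635905)
phase 3: p=0.3529, T=0.484, ωT=1.498803, cosh=2.349862, sinh=2.126465; start (x,ẋ)=(0.226865, 0.635905) → end (x,ẋ)=(0.493402, 0.664344)
phase 4: p=0.4817, T=0.367, ωT=1.136489, cosh=1.718377, sinh=1.397433; start (x,ẋ)=(0.493402, 0.664344) → end (x,ẋ)=(0.801604, 1.192234)
phase 5: p=0.6178, T=0.268, ωT=0.829916, cosh=1.364606, sinh=0.928520; start (x,ẋ)=(0.801604, 1.192234) → end (x,ẋ)=(1.226102, 2.155431)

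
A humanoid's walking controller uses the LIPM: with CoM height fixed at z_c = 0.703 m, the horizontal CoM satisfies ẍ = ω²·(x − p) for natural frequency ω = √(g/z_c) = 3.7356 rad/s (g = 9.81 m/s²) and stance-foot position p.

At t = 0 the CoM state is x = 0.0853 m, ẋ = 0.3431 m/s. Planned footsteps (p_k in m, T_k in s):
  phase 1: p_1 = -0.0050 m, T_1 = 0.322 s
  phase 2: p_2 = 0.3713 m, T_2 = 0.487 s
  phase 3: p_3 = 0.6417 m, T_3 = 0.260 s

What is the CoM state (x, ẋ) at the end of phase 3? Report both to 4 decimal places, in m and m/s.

phase 1: p=-0.0050, T=0.322, ωT=1.202863, cosh=1.814985, sinh=1.514652; start (x,ẋ)=(0.085300, 0.343100) → end (x,ẋ)=(0.298008, 1.133651)
phase 2: p=0.3713, T=0.487, ωT=1.819237, cosh=3.164651, sinh=3.002501; start (x,ẋ)=(0.298008, 1.133651) → end (x,ẋ)=(1.050532, 2.765554)
phase 3: p=0.6417, T=0.260, ωT=0.971256, cosh=1.509934, sinh=1.131326; start (x,ẋ)=(1.050532, 2.765554) → end (x,ẋ)=(2.096557, 5.903600)

x = 2.0966, ẋ = 5.9036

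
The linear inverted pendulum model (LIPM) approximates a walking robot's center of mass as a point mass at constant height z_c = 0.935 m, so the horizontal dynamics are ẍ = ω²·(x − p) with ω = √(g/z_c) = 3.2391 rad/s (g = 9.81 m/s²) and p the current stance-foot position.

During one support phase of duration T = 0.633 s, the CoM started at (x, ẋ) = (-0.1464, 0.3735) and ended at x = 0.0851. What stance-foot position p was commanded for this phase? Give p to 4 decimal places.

ωT = 3.2391·0.633 = 2.050350; cosh(ωT) = 3.949656, sinh(ωT) = 3.820966
x(T) = p + (x₀−p)·cosh(ωT) + (ẋ₀/ω)·sinh(ωT) ⇒ p·(1 − cosh) = x(T) − x₀·cosh − (ẋ₀/ω)·sinh
numerator   = 0.0851 − (-0.1464)·3.949656 − (0.3735/3.2391)·3.820966 = 0.222735
denominator = 1 − 3.949656 = -2.949656
p = 0.222735 / -2.949656 = -0.0755

p = -0.0755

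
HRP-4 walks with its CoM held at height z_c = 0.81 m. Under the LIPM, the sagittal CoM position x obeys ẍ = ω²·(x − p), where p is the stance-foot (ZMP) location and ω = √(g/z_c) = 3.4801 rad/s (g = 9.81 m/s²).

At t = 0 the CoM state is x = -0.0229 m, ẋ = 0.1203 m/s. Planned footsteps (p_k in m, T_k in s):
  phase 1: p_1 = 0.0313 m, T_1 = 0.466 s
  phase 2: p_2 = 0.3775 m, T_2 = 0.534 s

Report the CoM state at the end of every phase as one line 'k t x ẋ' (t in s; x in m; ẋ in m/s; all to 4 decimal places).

phase 1: p=0.0313, T=0.466, ωT=1.621727, cosh=2.629690, sinh=2.432133; start (x,ẋ)=(-0.022900, 0.120300) → end (x,ẋ)=(-0.027155, -0.142401)
phase 2: p=0.3775, T=0.534, ωT=1.858373, cosh=3.284611, sinh=3.128685; start (x,ẋ)=(-0.027155, -0.142401) → end (x,ẋ)=(-1.079657, -4.873673)

1 0.4660 -0.0272 -0.1424
2 1.0000 -1.0797 -4.8737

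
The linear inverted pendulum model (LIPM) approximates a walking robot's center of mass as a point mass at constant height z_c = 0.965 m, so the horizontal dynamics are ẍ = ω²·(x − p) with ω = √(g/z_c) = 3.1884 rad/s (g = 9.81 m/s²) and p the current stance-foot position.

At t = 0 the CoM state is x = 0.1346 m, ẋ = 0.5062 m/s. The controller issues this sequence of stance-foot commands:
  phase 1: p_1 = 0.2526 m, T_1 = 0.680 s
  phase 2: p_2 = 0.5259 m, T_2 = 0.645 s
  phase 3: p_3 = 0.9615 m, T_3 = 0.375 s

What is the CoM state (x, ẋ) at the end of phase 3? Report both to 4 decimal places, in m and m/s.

phase 1: p=0.2526, T=0.680, ωT=2.168112, cosh=4.428079, sinh=4.313685; start (x,ẋ)=(0.134600, 0.506200) → end (x,ẋ)=(0.414940, 0.618550)
phase 2: p=0.5259, T=0.645, ωT=2.056518, cosh=3.973298, sinh=3.845400; start (x,ẋ)=(0.414940, 0.618550) → end (x,ẋ)=(0.831033, 1.097246)
phase 3: p=0.9615, T=0.375, ωT=1.195650, cosh=1.804107, sinh=1.501599; start (x,ẋ)=(0.831033, 1.097246) → end (x,ẋ)=(1.242879, 1.354912)

x = 1.2429, ẋ = 1.3549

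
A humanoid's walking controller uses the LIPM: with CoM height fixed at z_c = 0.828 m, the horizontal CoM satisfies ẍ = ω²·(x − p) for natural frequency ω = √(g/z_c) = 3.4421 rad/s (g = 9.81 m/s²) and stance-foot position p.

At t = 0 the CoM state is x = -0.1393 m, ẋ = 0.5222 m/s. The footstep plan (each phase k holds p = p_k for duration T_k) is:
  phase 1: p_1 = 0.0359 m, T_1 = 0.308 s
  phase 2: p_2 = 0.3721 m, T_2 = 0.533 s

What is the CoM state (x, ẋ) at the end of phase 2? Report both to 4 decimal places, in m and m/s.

phase 1: p=0.0359, T=0.308, ωT=1.060167, cosh=1.616625, sinh=1.270227; start (x,ẋ)=(-0.139300, 0.522200) → end (x,ẋ)=(-0.054627, 0.078184)
phase 2: p=0.3721, T=0.533, ωT=1.834639, cosh=3.211273, sinh=3.051602; start (x,ẋ)=(-0.054627, 0.078184) → end (x,ẋ)=(-0.928923, -4.231236)

x = -0.9289, ẋ = -4.2312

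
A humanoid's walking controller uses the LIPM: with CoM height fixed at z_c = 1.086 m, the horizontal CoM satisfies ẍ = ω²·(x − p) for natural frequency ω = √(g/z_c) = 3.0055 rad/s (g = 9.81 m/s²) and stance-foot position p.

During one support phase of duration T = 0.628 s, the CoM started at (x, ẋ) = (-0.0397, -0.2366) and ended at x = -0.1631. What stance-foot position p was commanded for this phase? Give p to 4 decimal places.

ωT = 3.0055·0.628 = 1.887454; cosh(ωT) = 3.376997, sinh(ωT) = 3.225540
x(T) = p + (x₀−p)·cosh(ωT) + (ẋ₀/ω)·sinh(ωT) ⇒ p·(1 − cosh) = x(T) − x₀·cosh − (ẋ₀/ω)·sinh
numerator   = -0.1631 − (-0.0397)·3.376997 − (-0.2366/3.0055)·3.225540 = 0.224889
denominator = 1 − 3.376997 = -2.376997
p = 0.224889 / -2.376997 = -0.0946

p = -0.0946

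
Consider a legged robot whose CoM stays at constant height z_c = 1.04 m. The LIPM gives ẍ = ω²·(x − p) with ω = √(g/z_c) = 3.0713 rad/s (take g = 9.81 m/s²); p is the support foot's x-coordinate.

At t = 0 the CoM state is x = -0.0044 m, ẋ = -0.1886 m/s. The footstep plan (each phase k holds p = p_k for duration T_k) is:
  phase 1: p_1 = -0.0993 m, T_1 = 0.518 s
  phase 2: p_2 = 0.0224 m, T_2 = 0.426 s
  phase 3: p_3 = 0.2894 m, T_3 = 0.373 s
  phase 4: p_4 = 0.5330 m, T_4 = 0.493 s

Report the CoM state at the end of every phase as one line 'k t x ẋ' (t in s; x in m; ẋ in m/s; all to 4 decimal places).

phase 1: p=-0.0993, T=0.518, ωT=1.590933, cosh=2.556032, sinh=2.352296; start (x,ẋ)=(-0.004400, -0.188600) → end (x,ẋ)=(-0.001181, 0.203548)
phase 2: p=0.0224, T=0.426, ωT=1.308374, cosh=1.985205, sinh=1.714946; start (x,ẋ)=(-0.001181, 0.203548) → end (x,ẋ)=(0.089244, 0.279882)
phase 3: p=0.2894, T=0.373, ωT=1.145595, cosh=1.731173, sinh=1.413138; start (x,ẋ)=(0.089244, 0.279882) → end (x,ẋ)=(0.071673, -0.384185)
phase 4: p=0.5330, T=0.493, ωT=1.514151, cosh=2.382777, sinh=2.162782; start (x,ẋ)=(0.071673, -0.384185) → end (x,ẋ)=(-0.836780, -3.979819)

1 0.5180 -0.0012 0.2035
2 0.9440 0.0892 0.2799
3 1.3170 0.0717 -0.3842
4 1.8100 -0.8368 -3.9798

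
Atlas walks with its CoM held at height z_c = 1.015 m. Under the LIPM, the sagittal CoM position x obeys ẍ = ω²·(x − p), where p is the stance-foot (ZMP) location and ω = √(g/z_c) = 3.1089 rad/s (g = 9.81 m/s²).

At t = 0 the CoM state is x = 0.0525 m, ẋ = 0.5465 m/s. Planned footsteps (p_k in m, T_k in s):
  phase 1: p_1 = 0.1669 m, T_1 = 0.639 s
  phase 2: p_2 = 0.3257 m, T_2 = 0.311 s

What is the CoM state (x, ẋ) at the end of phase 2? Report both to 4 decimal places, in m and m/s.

phase 1: p=0.1669, T=0.639, ωT=1.986587, cosh=3.713886, sinh=3.576723; start (x,ẋ)=(0.052500, 0.546500) → end (x,ẋ)=(0.370768, 0.757548)
phase 2: p=0.3257, T=0.311, ωT=0.966868, cosh=1.504984, sinh=1.124711; start (x,ẋ)=(0.370768, 0.757548) → end (x,ẋ)=(0.667586, 1.297683)

x = 0.6676, ẋ = 1.2977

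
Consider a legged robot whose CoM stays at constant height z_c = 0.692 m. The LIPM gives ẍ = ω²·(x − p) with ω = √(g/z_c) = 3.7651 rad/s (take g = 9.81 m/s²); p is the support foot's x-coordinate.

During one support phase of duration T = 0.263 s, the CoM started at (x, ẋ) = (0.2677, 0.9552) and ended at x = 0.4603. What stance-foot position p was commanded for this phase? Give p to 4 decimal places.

p = 0.4590

ωT = 3.7651·0.263 = 0.990221; cosh(ωT) = 1.531662, sinh(ωT) = 1.160168
x(T) = p + (x₀−p)·cosh(ωT) + (ẋ₀/ω)·sinh(ωT) ⇒ p·(1 − cosh) = x(T) − x₀·cosh − (ẋ₀/ω)·sinh
numerator   = 0.4603 − (0.2677)·1.531662 − (0.9552/3.7651)·1.160168 = -0.244059
denominator = 1 − 1.531662 = -0.531662
p = -0.244059 / -0.531662 = 0.4590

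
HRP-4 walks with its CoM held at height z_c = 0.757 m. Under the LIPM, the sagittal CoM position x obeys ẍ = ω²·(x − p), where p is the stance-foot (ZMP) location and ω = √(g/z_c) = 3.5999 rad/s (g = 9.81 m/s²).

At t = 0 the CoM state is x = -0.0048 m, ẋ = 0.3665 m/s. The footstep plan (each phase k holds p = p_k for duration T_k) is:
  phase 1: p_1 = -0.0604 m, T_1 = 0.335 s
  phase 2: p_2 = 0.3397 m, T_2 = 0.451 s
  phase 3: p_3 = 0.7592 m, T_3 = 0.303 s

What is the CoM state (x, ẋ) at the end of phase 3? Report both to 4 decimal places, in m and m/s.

phase 1: p=-0.0604, T=0.335, ωT=1.205966, cosh=1.819694, sinh=1.520292; start (x,ẋ)=(-0.004800, 0.366500) → end (x,ẋ)=(0.195553, 0.971211)
phase 2: p=0.3397, T=0.451, ωT=1.623555, cosh=2.634141, sinh=2.436945; start (x,ẋ)=(0.195553, 0.971211) → end (x,ẋ)=(0.617457, 1.293744)
phase 3: p=0.7592, T=0.303, ωT=1.090770, cosh=1.656261, sinh=1.320303; start (x,ẋ)=(0.617457, 1.293744) → end (x,ẋ)=(0.998931, 1.469077)

x = 0.9989, ẋ = 1.4691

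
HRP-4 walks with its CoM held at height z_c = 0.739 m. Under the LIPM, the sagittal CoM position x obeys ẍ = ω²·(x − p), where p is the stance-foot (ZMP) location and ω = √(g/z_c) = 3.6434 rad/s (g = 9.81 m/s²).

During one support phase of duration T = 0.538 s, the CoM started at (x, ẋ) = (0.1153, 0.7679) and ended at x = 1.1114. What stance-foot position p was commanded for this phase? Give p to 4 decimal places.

ωT = 3.6434·0.538 = 1.960149; cosh(ωT) = 3.620612, sinh(ωT) = 3.479774
x(T) = p + (x₀−p)·cosh(ωT) + (ẋ₀/ω)·sinh(ωT) ⇒ p·(1 − cosh) = x(T) − x₀·cosh − (ẋ₀/ω)·sinh
numerator   = 1.1114 − (0.1153)·3.620612 − (0.7679/3.6434)·3.479774 = -0.039470
denominator = 1 − 3.620612 = -2.620612
p = -0.039470 / -2.620612 = 0.0151

p = 0.0151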